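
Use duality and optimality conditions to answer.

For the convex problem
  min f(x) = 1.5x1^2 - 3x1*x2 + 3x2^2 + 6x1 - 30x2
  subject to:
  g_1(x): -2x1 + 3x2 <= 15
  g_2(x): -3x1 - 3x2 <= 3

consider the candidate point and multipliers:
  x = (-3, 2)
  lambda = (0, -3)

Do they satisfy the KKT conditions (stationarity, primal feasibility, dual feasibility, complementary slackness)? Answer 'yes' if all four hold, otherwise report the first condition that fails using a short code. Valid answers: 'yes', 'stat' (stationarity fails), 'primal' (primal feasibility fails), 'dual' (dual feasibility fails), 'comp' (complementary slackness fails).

Gradient of f: grad f(x) = Q x + c = (-9, -9)
Constraint values g_i(x) = a_i^T x - b_i:
  g_1((-3, 2)) = -3
  g_2((-3, 2)) = 0
Stationarity residual: grad f(x) + sum_i lambda_i a_i = (0, 0)
  -> stationarity OK
Primal feasibility (all g_i <= 0): OK
Dual feasibility (all lambda_i >= 0): FAILS
Complementary slackness (lambda_i * g_i(x) = 0 for all i): OK

Verdict: the first failing condition is dual_feasibility -> dual.

dual


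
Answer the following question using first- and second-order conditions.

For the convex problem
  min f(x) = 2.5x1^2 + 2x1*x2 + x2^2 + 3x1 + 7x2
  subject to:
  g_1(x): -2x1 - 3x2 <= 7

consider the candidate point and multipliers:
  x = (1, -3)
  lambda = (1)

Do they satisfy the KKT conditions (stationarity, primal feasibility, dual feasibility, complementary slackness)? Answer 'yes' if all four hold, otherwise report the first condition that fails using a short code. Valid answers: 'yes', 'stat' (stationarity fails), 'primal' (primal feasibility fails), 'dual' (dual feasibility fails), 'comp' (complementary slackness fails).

Gradient of f: grad f(x) = Q x + c = (2, 3)
Constraint values g_i(x) = a_i^T x - b_i:
  g_1((1, -3)) = 0
Stationarity residual: grad f(x) + sum_i lambda_i a_i = (0, 0)
  -> stationarity OK
Primal feasibility (all g_i <= 0): OK
Dual feasibility (all lambda_i >= 0): OK
Complementary slackness (lambda_i * g_i(x) = 0 for all i): OK

Verdict: yes, KKT holds.

yes


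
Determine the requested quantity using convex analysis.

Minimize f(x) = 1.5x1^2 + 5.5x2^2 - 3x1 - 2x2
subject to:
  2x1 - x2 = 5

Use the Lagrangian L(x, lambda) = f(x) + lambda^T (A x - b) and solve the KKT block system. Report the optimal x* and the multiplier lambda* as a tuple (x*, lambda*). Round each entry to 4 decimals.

Form the Lagrangian:
  L(x, lambda) = (1/2) x^T Q x + c^T x + lambda^T (A x - b)
Stationarity (grad_x L = 0): Q x + c + A^T lambda = 0.
Primal feasibility: A x = b.

This gives the KKT block system:
  [ Q   A^T ] [ x     ]   [-c ]
  [ A    0  ] [ lambda ] = [ b ]

Solving the linear system:
  x*      = (2.4894, -0.0213)
  lambda* = (-2.234)
  f(x*)   = 1.8723

x* = (2.4894, -0.0213), lambda* = (-2.234)


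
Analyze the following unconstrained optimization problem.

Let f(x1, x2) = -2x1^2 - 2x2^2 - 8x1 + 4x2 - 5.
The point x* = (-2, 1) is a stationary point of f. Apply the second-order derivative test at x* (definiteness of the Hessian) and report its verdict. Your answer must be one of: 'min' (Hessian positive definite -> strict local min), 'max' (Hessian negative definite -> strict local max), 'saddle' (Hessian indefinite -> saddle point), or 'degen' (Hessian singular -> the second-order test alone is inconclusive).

Compute the Hessian H = grad^2 f:
  H = [[-4, 0], [0, -4]]
Verify stationarity: grad f(x*) = H x* + g = (0, 0).
Eigenvalues of H: -4, -4.
Both eigenvalues < 0, so H is negative definite -> x* is a strict local max.

max


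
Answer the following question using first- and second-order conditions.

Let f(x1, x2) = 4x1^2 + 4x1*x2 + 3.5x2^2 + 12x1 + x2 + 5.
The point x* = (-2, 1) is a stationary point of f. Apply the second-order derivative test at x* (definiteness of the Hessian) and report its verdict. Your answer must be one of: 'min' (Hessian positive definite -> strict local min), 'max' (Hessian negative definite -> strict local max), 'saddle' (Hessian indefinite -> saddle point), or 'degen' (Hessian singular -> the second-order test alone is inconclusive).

Compute the Hessian H = grad^2 f:
  H = [[8, 4], [4, 7]]
Verify stationarity: grad f(x*) = H x* + g = (0, 0).
Eigenvalues of H: 3.4689, 11.5311.
Both eigenvalues > 0, so H is positive definite -> x* is a strict local min.

min


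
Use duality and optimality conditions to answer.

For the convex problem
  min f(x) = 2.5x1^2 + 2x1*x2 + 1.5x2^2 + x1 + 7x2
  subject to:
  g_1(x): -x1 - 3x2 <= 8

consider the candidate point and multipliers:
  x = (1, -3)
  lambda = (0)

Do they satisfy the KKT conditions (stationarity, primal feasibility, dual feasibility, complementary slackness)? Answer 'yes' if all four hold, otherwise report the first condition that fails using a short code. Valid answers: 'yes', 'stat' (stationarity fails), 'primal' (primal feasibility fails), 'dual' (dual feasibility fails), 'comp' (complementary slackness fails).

Gradient of f: grad f(x) = Q x + c = (0, 0)
Constraint values g_i(x) = a_i^T x - b_i:
  g_1((1, -3)) = 0
Stationarity residual: grad f(x) + sum_i lambda_i a_i = (0, 0)
  -> stationarity OK
Primal feasibility (all g_i <= 0): OK
Dual feasibility (all lambda_i >= 0): OK
Complementary slackness (lambda_i * g_i(x) = 0 for all i): OK

Verdict: yes, KKT holds.

yes


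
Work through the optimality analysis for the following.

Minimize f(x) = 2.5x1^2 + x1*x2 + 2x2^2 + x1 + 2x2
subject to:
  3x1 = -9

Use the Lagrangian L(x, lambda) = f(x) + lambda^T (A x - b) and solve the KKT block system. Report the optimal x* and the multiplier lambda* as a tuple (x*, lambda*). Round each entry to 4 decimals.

Form the Lagrangian:
  L(x, lambda) = (1/2) x^T Q x + c^T x + lambda^T (A x - b)
Stationarity (grad_x L = 0): Q x + c + A^T lambda = 0.
Primal feasibility: A x = b.

This gives the KKT block system:
  [ Q   A^T ] [ x     ]   [-c ]
  [ A    0  ] [ lambda ] = [ b ]

Solving the linear system:
  x*      = (-3, 0.25)
  lambda* = (4.5833)
  f(x*)   = 19.375

x* = (-3, 0.25), lambda* = (4.5833)


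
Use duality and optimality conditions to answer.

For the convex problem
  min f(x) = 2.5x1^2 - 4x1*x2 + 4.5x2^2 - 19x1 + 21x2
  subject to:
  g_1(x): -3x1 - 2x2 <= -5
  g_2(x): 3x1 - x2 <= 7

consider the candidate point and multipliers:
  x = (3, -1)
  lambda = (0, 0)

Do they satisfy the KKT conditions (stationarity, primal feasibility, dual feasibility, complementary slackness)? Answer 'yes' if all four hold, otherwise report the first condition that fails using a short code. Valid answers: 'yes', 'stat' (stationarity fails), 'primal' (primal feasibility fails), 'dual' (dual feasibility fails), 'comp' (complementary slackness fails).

Gradient of f: grad f(x) = Q x + c = (0, 0)
Constraint values g_i(x) = a_i^T x - b_i:
  g_1((3, -1)) = -2
  g_2((3, -1)) = 3
Stationarity residual: grad f(x) + sum_i lambda_i a_i = (0, 0)
  -> stationarity OK
Primal feasibility (all g_i <= 0): FAILS
Dual feasibility (all lambda_i >= 0): OK
Complementary slackness (lambda_i * g_i(x) = 0 for all i): OK

Verdict: the first failing condition is primal_feasibility -> primal.

primal


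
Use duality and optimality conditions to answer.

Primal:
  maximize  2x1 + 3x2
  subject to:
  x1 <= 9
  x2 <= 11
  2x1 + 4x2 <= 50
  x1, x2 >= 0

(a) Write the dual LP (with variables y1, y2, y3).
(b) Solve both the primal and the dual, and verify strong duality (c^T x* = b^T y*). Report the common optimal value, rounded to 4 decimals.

The standard primal-dual pair for 'max c^T x s.t. A x <= b, x >= 0' is:
  Dual:  min b^T y  s.t.  A^T y >= c,  y >= 0.

So the dual LP is:
  minimize  9y1 + 11y2 + 50y3
  subject to:
    y1 + 2y3 >= 2
    y2 + 4y3 >= 3
    y1, y2, y3 >= 0

Solving the primal: x* = (9, 8).
  primal value c^T x* = 42.
Solving the dual: y* = (0.5, 0, 0.75).
  dual value b^T y* = 42.
Strong duality: c^T x* = b^T y*. Confirmed.

42


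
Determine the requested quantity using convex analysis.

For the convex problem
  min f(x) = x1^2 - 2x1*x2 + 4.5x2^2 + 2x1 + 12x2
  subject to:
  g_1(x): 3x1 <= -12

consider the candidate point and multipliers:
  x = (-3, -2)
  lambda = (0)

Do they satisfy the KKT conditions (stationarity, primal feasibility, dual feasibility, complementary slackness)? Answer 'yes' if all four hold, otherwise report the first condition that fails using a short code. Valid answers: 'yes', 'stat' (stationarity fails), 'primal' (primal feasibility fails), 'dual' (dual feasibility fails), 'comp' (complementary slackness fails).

Gradient of f: grad f(x) = Q x + c = (0, 0)
Constraint values g_i(x) = a_i^T x - b_i:
  g_1((-3, -2)) = 3
Stationarity residual: grad f(x) + sum_i lambda_i a_i = (0, 0)
  -> stationarity OK
Primal feasibility (all g_i <= 0): FAILS
Dual feasibility (all lambda_i >= 0): OK
Complementary slackness (lambda_i * g_i(x) = 0 for all i): OK

Verdict: the first failing condition is primal_feasibility -> primal.

primal


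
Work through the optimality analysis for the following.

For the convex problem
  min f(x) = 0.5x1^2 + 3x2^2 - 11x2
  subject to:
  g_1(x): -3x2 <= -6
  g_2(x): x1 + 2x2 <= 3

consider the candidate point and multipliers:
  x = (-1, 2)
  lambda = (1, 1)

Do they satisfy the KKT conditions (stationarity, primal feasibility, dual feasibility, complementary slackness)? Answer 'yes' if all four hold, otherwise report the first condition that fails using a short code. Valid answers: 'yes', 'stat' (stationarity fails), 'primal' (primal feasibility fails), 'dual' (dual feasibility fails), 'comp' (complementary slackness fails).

Gradient of f: grad f(x) = Q x + c = (-1, 1)
Constraint values g_i(x) = a_i^T x - b_i:
  g_1((-1, 2)) = 0
  g_2((-1, 2)) = 0
Stationarity residual: grad f(x) + sum_i lambda_i a_i = (0, 0)
  -> stationarity OK
Primal feasibility (all g_i <= 0): OK
Dual feasibility (all lambda_i >= 0): OK
Complementary slackness (lambda_i * g_i(x) = 0 for all i): OK

Verdict: yes, KKT holds.

yes


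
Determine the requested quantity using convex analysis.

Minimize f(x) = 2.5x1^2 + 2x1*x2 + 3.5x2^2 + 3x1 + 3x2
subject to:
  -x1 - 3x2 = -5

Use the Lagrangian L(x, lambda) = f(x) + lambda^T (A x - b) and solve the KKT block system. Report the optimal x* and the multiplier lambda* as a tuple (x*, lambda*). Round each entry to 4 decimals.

Form the Lagrangian:
  L(x, lambda) = (1/2) x^T Q x + c^T x + lambda^T (A x - b)
Stationarity (grad_x L = 0): Q x + c + A^T lambda = 0.
Primal feasibility: A x = b.

This gives the KKT block system:
  [ Q   A^T ] [ x     ]   [-c ]
  [ A    0  ] [ lambda ] = [ b ]

Solving the linear system:
  x*      = (-0.325, 1.775)
  lambda* = (4.925)
  f(x*)   = 14.4875

x* = (-0.325, 1.775), lambda* = (4.925)


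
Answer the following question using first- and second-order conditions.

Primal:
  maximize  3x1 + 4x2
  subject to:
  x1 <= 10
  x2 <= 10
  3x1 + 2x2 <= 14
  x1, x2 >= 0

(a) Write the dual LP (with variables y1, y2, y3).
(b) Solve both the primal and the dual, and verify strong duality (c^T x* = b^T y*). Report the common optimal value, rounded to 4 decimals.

The standard primal-dual pair for 'max c^T x s.t. A x <= b, x >= 0' is:
  Dual:  min b^T y  s.t.  A^T y >= c,  y >= 0.

So the dual LP is:
  minimize  10y1 + 10y2 + 14y3
  subject to:
    y1 + 3y3 >= 3
    y2 + 2y3 >= 4
    y1, y2, y3 >= 0

Solving the primal: x* = (0, 7).
  primal value c^T x* = 28.
Solving the dual: y* = (0, 0, 2).
  dual value b^T y* = 28.
Strong duality: c^T x* = b^T y*. Confirmed.

28


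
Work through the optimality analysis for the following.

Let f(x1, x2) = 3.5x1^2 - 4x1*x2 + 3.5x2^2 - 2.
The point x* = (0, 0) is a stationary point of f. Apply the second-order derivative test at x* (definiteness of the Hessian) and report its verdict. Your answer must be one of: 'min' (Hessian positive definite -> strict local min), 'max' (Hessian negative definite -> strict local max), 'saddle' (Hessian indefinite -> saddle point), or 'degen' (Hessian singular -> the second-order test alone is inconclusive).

Compute the Hessian H = grad^2 f:
  H = [[7, -4], [-4, 7]]
Verify stationarity: grad f(x*) = H x* + g = (0, 0).
Eigenvalues of H: 3, 11.
Both eigenvalues > 0, so H is positive definite -> x* is a strict local min.

min


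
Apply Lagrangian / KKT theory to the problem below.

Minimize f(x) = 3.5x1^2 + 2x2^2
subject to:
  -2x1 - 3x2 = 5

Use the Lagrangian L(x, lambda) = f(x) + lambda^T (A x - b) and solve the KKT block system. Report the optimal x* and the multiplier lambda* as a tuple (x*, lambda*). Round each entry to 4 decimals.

Form the Lagrangian:
  L(x, lambda) = (1/2) x^T Q x + c^T x + lambda^T (A x - b)
Stationarity (grad_x L = 0): Q x + c + A^T lambda = 0.
Primal feasibility: A x = b.

This gives the KKT block system:
  [ Q   A^T ] [ x     ]   [-c ]
  [ A    0  ] [ lambda ] = [ b ]

Solving the linear system:
  x*      = (-0.5063, -1.3291)
  lambda* = (-1.7722)
  f(x*)   = 4.4304

x* = (-0.5063, -1.3291), lambda* = (-1.7722)


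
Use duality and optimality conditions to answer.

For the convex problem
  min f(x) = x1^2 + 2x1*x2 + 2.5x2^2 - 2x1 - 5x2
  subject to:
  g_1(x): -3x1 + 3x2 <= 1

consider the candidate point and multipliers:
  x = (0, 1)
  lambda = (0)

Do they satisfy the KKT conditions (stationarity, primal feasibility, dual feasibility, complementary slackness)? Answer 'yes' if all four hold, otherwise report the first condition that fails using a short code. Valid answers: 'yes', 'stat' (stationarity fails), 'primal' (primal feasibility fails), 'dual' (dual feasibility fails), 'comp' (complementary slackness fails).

Gradient of f: grad f(x) = Q x + c = (0, 0)
Constraint values g_i(x) = a_i^T x - b_i:
  g_1((0, 1)) = 2
Stationarity residual: grad f(x) + sum_i lambda_i a_i = (0, 0)
  -> stationarity OK
Primal feasibility (all g_i <= 0): FAILS
Dual feasibility (all lambda_i >= 0): OK
Complementary slackness (lambda_i * g_i(x) = 0 for all i): OK

Verdict: the first failing condition is primal_feasibility -> primal.

primal


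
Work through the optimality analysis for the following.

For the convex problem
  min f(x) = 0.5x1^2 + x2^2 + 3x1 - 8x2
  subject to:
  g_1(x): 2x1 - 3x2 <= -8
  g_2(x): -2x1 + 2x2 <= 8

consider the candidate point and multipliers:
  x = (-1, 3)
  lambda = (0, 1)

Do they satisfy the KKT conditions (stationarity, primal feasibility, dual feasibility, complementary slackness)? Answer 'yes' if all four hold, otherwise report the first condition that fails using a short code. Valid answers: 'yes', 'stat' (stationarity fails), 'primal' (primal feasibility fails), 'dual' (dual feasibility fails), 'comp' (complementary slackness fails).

Gradient of f: grad f(x) = Q x + c = (2, -2)
Constraint values g_i(x) = a_i^T x - b_i:
  g_1((-1, 3)) = -3
  g_2((-1, 3)) = 0
Stationarity residual: grad f(x) + sum_i lambda_i a_i = (0, 0)
  -> stationarity OK
Primal feasibility (all g_i <= 0): OK
Dual feasibility (all lambda_i >= 0): OK
Complementary slackness (lambda_i * g_i(x) = 0 for all i): OK

Verdict: yes, KKT holds.

yes


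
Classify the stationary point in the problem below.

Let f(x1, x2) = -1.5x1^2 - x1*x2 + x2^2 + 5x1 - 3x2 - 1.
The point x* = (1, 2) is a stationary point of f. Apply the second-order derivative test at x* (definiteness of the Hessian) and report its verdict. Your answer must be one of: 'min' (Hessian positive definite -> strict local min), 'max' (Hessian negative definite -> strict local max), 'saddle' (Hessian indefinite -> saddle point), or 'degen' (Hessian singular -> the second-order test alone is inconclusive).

Compute the Hessian H = grad^2 f:
  H = [[-3, -1], [-1, 2]]
Verify stationarity: grad f(x*) = H x* + g = (0, 0).
Eigenvalues of H: -3.1926, 2.1926.
Eigenvalues have mixed signs, so H is indefinite -> x* is a saddle point.

saddle


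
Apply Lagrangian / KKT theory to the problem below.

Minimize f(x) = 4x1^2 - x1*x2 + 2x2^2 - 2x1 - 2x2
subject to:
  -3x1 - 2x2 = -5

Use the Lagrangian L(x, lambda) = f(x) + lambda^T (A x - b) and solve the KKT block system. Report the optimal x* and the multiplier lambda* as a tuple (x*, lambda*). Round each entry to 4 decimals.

Form the Lagrangian:
  L(x, lambda) = (1/2) x^T Q x + c^T x + lambda^T (A x - b)
Stationarity (grad_x L = 0): Q x + c + A^T lambda = 0.
Primal feasibility: A x = b.

This gives the KKT block system:
  [ Q   A^T ] [ x     ]   [-c ]
  [ A    0  ] [ lambda ] = [ b ]

Solving the linear system:
  x*      = (0.825, 1.2625)
  lambda* = (1.1125)
  f(x*)   = 0.6938

x* = (0.825, 1.2625), lambda* = (1.1125)


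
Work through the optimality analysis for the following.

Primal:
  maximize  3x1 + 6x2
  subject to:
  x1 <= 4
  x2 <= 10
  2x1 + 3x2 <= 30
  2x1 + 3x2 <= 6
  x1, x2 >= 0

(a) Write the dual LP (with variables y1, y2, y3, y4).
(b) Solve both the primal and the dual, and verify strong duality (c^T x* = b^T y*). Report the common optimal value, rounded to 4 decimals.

The standard primal-dual pair for 'max c^T x s.t. A x <= b, x >= 0' is:
  Dual:  min b^T y  s.t.  A^T y >= c,  y >= 0.

So the dual LP is:
  minimize  4y1 + 10y2 + 30y3 + 6y4
  subject to:
    y1 + 2y3 + 2y4 >= 3
    y2 + 3y3 + 3y4 >= 6
    y1, y2, y3, y4 >= 0

Solving the primal: x* = (0, 2).
  primal value c^T x* = 12.
Solving the dual: y* = (0, 0, 0, 2).
  dual value b^T y* = 12.
Strong duality: c^T x* = b^T y*. Confirmed.

12


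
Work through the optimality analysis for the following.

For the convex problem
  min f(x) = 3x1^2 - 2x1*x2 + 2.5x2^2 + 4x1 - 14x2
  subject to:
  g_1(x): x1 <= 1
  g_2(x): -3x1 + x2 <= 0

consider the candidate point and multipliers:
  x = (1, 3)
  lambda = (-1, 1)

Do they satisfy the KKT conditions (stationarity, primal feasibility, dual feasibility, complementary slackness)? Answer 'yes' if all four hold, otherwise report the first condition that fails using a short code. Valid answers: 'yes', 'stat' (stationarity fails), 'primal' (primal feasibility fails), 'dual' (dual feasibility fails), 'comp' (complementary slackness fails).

Gradient of f: grad f(x) = Q x + c = (4, -1)
Constraint values g_i(x) = a_i^T x - b_i:
  g_1((1, 3)) = 0
  g_2((1, 3)) = 0
Stationarity residual: grad f(x) + sum_i lambda_i a_i = (0, 0)
  -> stationarity OK
Primal feasibility (all g_i <= 0): OK
Dual feasibility (all lambda_i >= 0): FAILS
Complementary slackness (lambda_i * g_i(x) = 0 for all i): OK

Verdict: the first failing condition is dual_feasibility -> dual.

dual


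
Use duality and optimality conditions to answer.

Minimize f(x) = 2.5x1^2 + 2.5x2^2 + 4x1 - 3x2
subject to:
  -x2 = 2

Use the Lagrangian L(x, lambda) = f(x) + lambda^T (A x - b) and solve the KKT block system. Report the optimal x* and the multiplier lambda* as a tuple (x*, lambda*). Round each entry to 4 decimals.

Form the Lagrangian:
  L(x, lambda) = (1/2) x^T Q x + c^T x + lambda^T (A x - b)
Stationarity (grad_x L = 0): Q x + c + A^T lambda = 0.
Primal feasibility: A x = b.

This gives the KKT block system:
  [ Q   A^T ] [ x     ]   [-c ]
  [ A    0  ] [ lambda ] = [ b ]

Solving the linear system:
  x*      = (-0.8, -2)
  lambda* = (-13)
  f(x*)   = 14.4

x* = (-0.8, -2), lambda* = (-13)


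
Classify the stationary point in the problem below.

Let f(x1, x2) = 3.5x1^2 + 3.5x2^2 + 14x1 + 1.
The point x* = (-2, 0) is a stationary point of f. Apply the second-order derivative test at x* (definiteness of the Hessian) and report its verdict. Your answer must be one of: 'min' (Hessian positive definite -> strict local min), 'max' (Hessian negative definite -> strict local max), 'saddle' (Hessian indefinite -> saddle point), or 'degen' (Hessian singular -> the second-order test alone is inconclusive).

Compute the Hessian H = grad^2 f:
  H = [[7, 0], [0, 7]]
Verify stationarity: grad f(x*) = H x* + g = (0, 0).
Eigenvalues of H: 7, 7.
Both eigenvalues > 0, so H is positive definite -> x* is a strict local min.

min


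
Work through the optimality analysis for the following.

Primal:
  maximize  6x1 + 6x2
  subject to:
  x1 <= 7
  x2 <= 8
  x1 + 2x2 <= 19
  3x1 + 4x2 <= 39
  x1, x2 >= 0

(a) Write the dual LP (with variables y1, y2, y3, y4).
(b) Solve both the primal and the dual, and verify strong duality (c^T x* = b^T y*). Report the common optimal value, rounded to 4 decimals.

The standard primal-dual pair for 'max c^T x s.t. A x <= b, x >= 0' is:
  Dual:  min b^T y  s.t.  A^T y >= c,  y >= 0.

So the dual LP is:
  minimize  7y1 + 8y2 + 19y3 + 39y4
  subject to:
    y1 + y3 + 3y4 >= 6
    y2 + 2y3 + 4y4 >= 6
    y1, y2, y3, y4 >= 0

Solving the primal: x* = (7, 4.5).
  primal value c^T x* = 69.
Solving the dual: y* = (1.5, 0, 0, 1.5).
  dual value b^T y* = 69.
Strong duality: c^T x* = b^T y*. Confirmed.

69


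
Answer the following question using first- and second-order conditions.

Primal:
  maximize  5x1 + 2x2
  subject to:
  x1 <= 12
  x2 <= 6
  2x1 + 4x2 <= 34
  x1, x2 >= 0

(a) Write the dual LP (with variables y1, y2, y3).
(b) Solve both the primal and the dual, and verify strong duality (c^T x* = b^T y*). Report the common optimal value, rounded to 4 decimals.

The standard primal-dual pair for 'max c^T x s.t. A x <= b, x >= 0' is:
  Dual:  min b^T y  s.t.  A^T y >= c,  y >= 0.

So the dual LP is:
  minimize  12y1 + 6y2 + 34y3
  subject to:
    y1 + 2y3 >= 5
    y2 + 4y3 >= 2
    y1, y2, y3 >= 0

Solving the primal: x* = (12, 2.5).
  primal value c^T x* = 65.
Solving the dual: y* = (4, 0, 0.5).
  dual value b^T y* = 65.
Strong duality: c^T x* = b^T y*. Confirmed.

65


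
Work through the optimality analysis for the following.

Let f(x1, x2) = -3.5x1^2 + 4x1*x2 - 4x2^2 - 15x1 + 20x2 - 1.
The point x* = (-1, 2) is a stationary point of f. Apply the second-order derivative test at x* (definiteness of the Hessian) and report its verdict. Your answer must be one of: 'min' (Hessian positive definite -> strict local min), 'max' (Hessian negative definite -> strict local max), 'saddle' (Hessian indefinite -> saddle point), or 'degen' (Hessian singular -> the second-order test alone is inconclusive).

Compute the Hessian H = grad^2 f:
  H = [[-7, 4], [4, -8]]
Verify stationarity: grad f(x*) = H x* + g = (0, 0).
Eigenvalues of H: -11.5311, -3.4689.
Both eigenvalues < 0, so H is negative definite -> x* is a strict local max.

max


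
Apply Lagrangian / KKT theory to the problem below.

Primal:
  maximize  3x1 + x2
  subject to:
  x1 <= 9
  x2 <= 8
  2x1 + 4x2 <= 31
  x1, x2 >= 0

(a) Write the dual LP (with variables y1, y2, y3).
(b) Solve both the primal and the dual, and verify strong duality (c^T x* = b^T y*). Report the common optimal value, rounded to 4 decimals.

The standard primal-dual pair for 'max c^T x s.t. A x <= b, x >= 0' is:
  Dual:  min b^T y  s.t.  A^T y >= c,  y >= 0.

So the dual LP is:
  minimize  9y1 + 8y2 + 31y3
  subject to:
    y1 + 2y3 >= 3
    y2 + 4y3 >= 1
    y1, y2, y3 >= 0

Solving the primal: x* = (9, 3.25).
  primal value c^T x* = 30.25.
Solving the dual: y* = (2.5, 0, 0.25).
  dual value b^T y* = 30.25.
Strong duality: c^T x* = b^T y*. Confirmed.

30.25


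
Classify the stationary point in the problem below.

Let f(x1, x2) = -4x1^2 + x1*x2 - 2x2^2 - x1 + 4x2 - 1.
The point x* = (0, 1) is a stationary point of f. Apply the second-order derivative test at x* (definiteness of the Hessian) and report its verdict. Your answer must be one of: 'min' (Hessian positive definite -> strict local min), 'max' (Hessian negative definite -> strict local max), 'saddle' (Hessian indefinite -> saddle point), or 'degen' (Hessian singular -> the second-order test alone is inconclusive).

Compute the Hessian H = grad^2 f:
  H = [[-8, 1], [1, -4]]
Verify stationarity: grad f(x*) = H x* + g = (0, 0).
Eigenvalues of H: -8.2361, -3.7639.
Both eigenvalues < 0, so H is negative definite -> x* is a strict local max.

max


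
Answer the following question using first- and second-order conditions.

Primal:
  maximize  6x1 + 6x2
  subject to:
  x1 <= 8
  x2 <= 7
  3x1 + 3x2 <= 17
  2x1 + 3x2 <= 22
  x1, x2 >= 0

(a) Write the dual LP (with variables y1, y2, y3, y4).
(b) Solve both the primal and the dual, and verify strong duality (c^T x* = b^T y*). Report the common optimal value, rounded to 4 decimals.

The standard primal-dual pair for 'max c^T x s.t. A x <= b, x >= 0' is:
  Dual:  min b^T y  s.t.  A^T y >= c,  y >= 0.

So the dual LP is:
  minimize  8y1 + 7y2 + 17y3 + 22y4
  subject to:
    y1 + 3y3 + 2y4 >= 6
    y2 + 3y3 + 3y4 >= 6
    y1, y2, y3, y4 >= 0

Solving the primal: x* = (5.6667, 0).
  primal value c^T x* = 34.
Solving the dual: y* = (0, 0, 2, 0).
  dual value b^T y* = 34.
Strong duality: c^T x* = b^T y*. Confirmed.

34


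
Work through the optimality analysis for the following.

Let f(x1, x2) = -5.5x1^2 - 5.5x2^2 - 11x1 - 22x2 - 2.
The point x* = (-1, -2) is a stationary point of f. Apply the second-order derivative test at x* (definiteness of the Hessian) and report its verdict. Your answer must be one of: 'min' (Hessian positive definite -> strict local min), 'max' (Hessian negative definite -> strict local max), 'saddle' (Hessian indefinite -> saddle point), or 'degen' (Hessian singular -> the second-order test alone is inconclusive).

Compute the Hessian H = grad^2 f:
  H = [[-11, 0], [0, -11]]
Verify stationarity: grad f(x*) = H x* + g = (0, 0).
Eigenvalues of H: -11, -11.
Both eigenvalues < 0, so H is negative definite -> x* is a strict local max.

max


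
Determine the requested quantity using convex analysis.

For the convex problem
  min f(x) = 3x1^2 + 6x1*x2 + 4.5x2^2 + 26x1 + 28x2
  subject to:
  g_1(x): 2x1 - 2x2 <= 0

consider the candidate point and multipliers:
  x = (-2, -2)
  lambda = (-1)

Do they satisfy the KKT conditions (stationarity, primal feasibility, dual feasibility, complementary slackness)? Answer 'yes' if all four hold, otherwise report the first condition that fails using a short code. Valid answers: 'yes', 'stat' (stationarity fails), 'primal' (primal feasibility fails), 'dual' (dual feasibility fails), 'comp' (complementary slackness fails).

Gradient of f: grad f(x) = Q x + c = (2, -2)
Constraint values g_i(x) = a_i^T x - b_i:
  g_1((-2, -2)) = 0
Stationarity residual: grad f(x) + sum_i lambda_i a_i = (0, 0)
  -> stationarity OK
Primal feasibility (all g_i <= 0): OK
Dual feasibility (all lambda_i >= 0): FAILS
Complementary slackness (lambda_i * g_i(x) = 0 for all i): OK

Verdict: the first failing condition is dual_feasibility -> dual.

dual


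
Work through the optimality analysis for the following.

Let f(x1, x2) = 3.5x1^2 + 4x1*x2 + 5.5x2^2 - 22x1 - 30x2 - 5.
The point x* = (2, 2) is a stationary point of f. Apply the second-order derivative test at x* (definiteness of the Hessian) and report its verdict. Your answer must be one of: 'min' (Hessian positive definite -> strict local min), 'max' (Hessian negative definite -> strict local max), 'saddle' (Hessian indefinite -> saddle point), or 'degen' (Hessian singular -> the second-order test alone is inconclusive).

Compute the Hessian H = grad^2 f:
  H = [[7, 4], [4, 11]]
Verify stationarity: grad f(x*) = H x* + g = (0, 0).
Eigenvalues of H: 4.5279, 13.4721.
Both eigenvalues > 0, so H is positive definite -> x* is a strict local min.

min


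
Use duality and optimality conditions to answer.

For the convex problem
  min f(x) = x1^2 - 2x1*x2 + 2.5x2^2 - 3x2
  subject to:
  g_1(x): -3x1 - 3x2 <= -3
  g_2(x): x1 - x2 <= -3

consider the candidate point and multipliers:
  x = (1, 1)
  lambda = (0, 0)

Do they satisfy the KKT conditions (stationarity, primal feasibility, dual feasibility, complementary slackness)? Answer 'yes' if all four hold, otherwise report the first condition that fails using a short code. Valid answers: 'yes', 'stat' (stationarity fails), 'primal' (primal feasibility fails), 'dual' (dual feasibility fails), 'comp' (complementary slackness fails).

Gradient of f: grad f(x) = Q x + c = (0, 0)
Constraint values g_i(x) = a_i^T x - b_i:
  g_1((1, 1)) = -3
  g_2((1, 1)) = 3
Stationarity residual: grad f(x) + sum_i lambda_i a_i = (0, 0)
  -> stationarity OK
Primal feasibility (all g_i <= 0): FAILS
Dual feasibility (all lambda_i >= 0): OK
Complementary slackness (lambda_i * g_i(x) = 0 for all i): OK

Verdict: the first failing condition is primal_feasibility -> primal.

primal


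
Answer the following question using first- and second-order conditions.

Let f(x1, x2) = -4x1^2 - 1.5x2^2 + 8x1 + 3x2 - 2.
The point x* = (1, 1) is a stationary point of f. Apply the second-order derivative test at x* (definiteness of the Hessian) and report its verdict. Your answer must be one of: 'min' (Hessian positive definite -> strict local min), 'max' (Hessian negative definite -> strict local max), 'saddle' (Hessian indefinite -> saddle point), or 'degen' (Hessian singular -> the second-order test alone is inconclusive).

Compute the Hessian H = grad^2 f:
  H = [[-8, 0], [0, -3]]
Verify stationarity: grad f(x*) = H x* + g = (0, 0).
Eigenvalues of H: -8, -3.
Both eigenvalues < 0, so H is negative definite -> x* is a strict local max.

max


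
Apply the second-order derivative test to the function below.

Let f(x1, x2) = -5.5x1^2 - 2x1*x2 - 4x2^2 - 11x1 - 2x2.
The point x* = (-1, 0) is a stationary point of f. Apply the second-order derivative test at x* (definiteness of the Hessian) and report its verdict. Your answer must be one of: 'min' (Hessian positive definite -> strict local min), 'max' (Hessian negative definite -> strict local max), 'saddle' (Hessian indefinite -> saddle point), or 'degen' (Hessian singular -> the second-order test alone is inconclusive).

Compute the Hessian H = grad^2 f:
  H = [[-11, -2], [-2, -8]]
Verify stationarity: grad f(x*) = H x* + g = (0, 0).
Eigenvalues of H: -12, -7.
Both eigenvalues < 0, so H is negative definite -> x* is a strict local max.

max


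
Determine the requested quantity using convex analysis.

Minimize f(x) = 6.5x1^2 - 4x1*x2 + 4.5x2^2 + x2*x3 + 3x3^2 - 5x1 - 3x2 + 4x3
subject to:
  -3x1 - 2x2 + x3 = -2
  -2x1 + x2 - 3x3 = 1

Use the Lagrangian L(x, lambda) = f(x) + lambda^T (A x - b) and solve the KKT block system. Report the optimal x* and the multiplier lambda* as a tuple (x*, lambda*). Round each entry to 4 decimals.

Form the Lagrangian:
  L(x, lambda) = (1/2) x^T Q x + c^T x + lambda^T (A x - b)
Stationarity (grad_x L = 0): Q x + c + A^T lambda = 0.
Primal feasibility: A x = b.

This gives the KKT block system:
  [ Q   A^T ] [ x     ]   [-c ]
  [ A    0  ] [ lambda ] = [ b ]

Solving the linear system:
  x*      = (0.3171, 0.3023, -0.444)
  lambda* = (-0.8671, 0.2572)
  f(x*)   = -3.1299

x* = (0.3171, 0.3023, -0.444), lambda* = (-0.8671, 0.2572)


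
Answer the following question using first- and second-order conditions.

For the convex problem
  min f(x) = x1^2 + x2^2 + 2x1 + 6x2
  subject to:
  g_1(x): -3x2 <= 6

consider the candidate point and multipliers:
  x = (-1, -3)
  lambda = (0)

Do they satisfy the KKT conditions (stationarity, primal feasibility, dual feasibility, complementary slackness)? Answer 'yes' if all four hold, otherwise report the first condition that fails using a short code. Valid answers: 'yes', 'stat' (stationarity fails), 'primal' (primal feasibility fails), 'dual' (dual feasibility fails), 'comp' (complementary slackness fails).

Gradient of f: grad f(x) = Q x + c = (0, 0)
Constraint values g_i(x) = a_i^T x - b_i:
  g_1((-1, -3)) = 3
Stationarity residual: grad f(x) + sum_i lambda_i a_i = (0, 0)
  -> stationarity OK
Primal feasibility (all g_i <= 0): FAILS
Dual feasibility (all lambda_i >= 0): OK
Complementary slackness (lambda_i * g_i(x) = 0 for all i): OK

Verdict: the first failing condition is primal_feasibility -> primal.

primal


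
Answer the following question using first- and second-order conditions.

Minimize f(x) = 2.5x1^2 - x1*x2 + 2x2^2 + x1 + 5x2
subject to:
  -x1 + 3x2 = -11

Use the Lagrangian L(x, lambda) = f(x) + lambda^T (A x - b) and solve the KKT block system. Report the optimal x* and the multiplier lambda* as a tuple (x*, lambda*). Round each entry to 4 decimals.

Form the Lagrangian:
  L(x, lambda) = (1/2) x^T Q x + c^T x + lambda^T (A x - b)
Stationarity (grad_x L = 0): Q x + c + A^T lambda = 0.
Primal feasibility: A x = b.

This gives the KKT block system:
  [ Q   A^T ] [ x     ]   [-c ]
  [ A    0  ] [ lambda ] = [ b ]

Solving the linear system:
  x*      = (-0.3023, -3.7674)
  lambda* = (3.2558)
  f(x*)   = 8.3372

x* = (-0.3023, -3.7674), lambda* = (3.2558)


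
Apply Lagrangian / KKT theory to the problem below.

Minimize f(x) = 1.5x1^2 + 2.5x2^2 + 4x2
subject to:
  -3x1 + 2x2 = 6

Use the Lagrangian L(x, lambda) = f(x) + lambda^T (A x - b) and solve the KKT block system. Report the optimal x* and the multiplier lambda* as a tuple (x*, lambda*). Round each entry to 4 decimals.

Form the Lagrangian:
  L(x, lambda) = (1/2) x^T Q x + c^T x + lambda^T (A x - b)
Stationarity (grad_x L = 0): Q x + c + A^T lambda = 0.
Primal feasibility: A x = b.

This gives the KKT block system:
  [ Q   A^T ] [ x     ]   [-c ]
  [ A    0  ] [ lambda ] = [ b ]

Solving the linear system:
  x*      = (-2, 0)
  lambda* = (-2)
  f(x*)   = 6

x* = (-2, 0), lambda* = (-2)


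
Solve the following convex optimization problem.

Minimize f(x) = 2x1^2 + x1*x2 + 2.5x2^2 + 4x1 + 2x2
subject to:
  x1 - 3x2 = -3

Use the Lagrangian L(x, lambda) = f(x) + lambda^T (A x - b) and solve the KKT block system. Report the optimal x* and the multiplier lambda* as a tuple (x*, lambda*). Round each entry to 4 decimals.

Form the Lagrangian:
  L(x, lambda) = (1/2) x^T Q x + c^T x + lambda^T (A x - b)
Stationarity (grad_x L = 0): Q x + c + A^T lambda = 0.
Primal feasibility: A x = b.

This gives the KKT block system:
  [ Q   A^T ] [ x     ]   [-c ]
  [ A    0  ] [ lambda ] = [ b ]

Solving the linear system:
  x*      = (-1.4043, 0.5319)
  lambda* = (1.0851)
  f(x*)   = -0.6489

x* = (-1.4043, 0.5319), lambda* = (1.0851)


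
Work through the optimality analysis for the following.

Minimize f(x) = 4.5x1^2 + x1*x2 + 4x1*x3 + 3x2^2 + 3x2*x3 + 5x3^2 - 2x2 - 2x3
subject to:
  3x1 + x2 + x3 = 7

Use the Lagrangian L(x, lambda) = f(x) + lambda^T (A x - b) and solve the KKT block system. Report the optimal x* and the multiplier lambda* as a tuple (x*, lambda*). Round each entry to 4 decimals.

Form the Lagrangian:
  L(x, lambda) = (1/2) x^T Q x + c^T x + lambda^T (A x - b)
Stationarity (grad_x L = 0): Q x + c + A^T lambda = 0.
Primal feasibility: A x = b.

This gives the KKT block system:
  [ Q   A^T ] [ x     ]   [-c ]
  [ A    0  ] [ lambda ] = [ b ]

Solving the linear system:
  x*      = (2.061, 1.1901, -0.3732)
  lambda* = (-6.0822)
  f(x*)   = 20.4707

x* = (2.061, 1.1901, -0.3732), lambda* = (-6.0822)


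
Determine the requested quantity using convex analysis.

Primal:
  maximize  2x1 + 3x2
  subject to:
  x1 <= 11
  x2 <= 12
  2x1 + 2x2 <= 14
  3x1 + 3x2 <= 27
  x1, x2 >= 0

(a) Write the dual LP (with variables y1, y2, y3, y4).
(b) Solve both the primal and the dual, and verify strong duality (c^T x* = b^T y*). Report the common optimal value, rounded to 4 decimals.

The standard primal-dual pair for 'max c^T x s.t. A x <= b, x >= 0' is:
  Dual:  min b^T y  s.t.  A^T y >= c,  y >= 0.

So the dual LP is:
  minimize  11y1 + 12y2 + 14y3 + 27y4
  subject to:
    y1 + 2y3 + 3y4 >= 2
    y2 + 2y3 + 3y4 >= 3
    y1, y2, y3, y4 >= 0

Solving the primal: x* = (0, 7).
  primal value c^T x* = 21.
Solving the dual: y* = (0, 0, 1.5, 0).
  dual value b^T y* = 21.
Strong duality: c^T x* = b^T y*. Confirmed.

21


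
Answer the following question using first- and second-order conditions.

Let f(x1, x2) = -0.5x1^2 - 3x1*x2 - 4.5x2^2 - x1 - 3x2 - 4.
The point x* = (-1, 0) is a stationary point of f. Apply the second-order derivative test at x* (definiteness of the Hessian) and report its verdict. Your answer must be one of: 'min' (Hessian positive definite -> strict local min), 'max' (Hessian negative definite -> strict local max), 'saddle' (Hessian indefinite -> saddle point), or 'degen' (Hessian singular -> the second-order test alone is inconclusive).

Compute the Hessian H = grad^2 f:
  H = [[-1, -3], [-3, -9]]
Verify stationarity: grad f(x*) = H x* + g = (0, 0).
Eigenvalues of H: -10, 0.
H has a zero eigenvalue (singular; negative semidefinite but not definite), so H is neither positive definite, negative definite, nor indefinite. The second-order test alone is inconclusive -> degen.
(Indeed, f is constant along the null direction of H through x*, so x* is not a strict local extremum.)

degen


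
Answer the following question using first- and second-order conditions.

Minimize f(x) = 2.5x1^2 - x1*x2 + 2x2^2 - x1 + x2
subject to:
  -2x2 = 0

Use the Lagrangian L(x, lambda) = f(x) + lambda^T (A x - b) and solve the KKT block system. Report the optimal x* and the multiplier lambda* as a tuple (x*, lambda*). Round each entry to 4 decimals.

Form the Lagrangian:
  L(x, lambda) = (1/2) x^T Q x + c^T x + lambda^T (A x - b)
Stationarity (grad_x L = 0): Q x + c + A^T lambda = 0.
Primal feasibility: A x = b.

This gives the KKT block system:
  [ Q   A^T ] [ x     ]   [-c ]
  [ A    0  ] [ lambda ] = [ b ]

Solving the linear system:
  x*      = (0.2, 0)
  lambda* = (0.4)
  f(x*)   = -0.1

x* = (0.2, 0), lambda* = (0.4)


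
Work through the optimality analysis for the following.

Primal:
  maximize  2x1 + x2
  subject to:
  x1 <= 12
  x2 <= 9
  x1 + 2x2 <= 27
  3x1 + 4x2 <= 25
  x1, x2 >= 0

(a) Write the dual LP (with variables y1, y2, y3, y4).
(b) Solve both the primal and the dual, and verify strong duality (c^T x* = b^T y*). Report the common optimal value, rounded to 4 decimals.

The standard primal-dual pair for 'max c^T x s.t. A x <= b, x >= 0' is:
  Dual:  min b^T y  s.t.  A^T y >= c,  y >= 0.

So the dual LP is:
  minimize  12y1 + 9y2 + 27y3 + 25y4
  subject to:
    y1 + y3 + 3y4 >= 2
    y2 + 2y3 + 4y4 >= 1
    y1, y2, y3, y4 >= 0

Solving the primal: x* = (8.3333, 0).
  primal value c^T x* = 16.6667.
Solving the dual: y* = (0, 0, 0, 0.6667).
  dual value b^T y* = 16.6667.
Strong duality: c^T x* = b^T y*. Confirmed.

16.6667


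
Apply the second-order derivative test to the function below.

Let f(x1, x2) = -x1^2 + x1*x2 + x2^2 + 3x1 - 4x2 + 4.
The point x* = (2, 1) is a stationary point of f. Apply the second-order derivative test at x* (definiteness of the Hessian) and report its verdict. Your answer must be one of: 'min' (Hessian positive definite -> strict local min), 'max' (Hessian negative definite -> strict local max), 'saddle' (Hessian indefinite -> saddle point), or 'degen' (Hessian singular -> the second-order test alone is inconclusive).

Compute the Hessian H = grad^2 f:
  H = [[-2, 1], [1, 2]]
Verify stationarity: grad f(x*) = H x* + g = (0, 0).
Eigenvalues of H: -2.2361, 2.2361.
Eigenvalues have mixed signs, so H is indefinite -> x* is a saddle point.

saddle


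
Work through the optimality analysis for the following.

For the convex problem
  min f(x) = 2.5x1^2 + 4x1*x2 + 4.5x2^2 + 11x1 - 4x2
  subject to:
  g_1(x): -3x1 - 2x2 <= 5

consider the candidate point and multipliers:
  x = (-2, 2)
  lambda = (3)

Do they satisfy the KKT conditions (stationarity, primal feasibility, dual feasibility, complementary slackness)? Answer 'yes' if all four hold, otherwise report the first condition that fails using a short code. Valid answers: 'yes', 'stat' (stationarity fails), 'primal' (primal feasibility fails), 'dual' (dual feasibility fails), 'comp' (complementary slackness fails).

Gradient of f: grad f(x) = Q x + c = (9, 6)
Constraint values g_i(x) = a_i^T x - b_i:
  g_1((-2, 2)) = -3
Stationarity residual: grad f(x) + sum_i lambda_i a_i = (0, 0)
  -> stationarity OK
Primal feasibility (all g_i <= 0): OK
Dual feasibility (all lambda_i >= 0): OK
Complementary slackness (lambda_i * g_i(x) = 0 for all i): FAILS

Verdict: the first failing condition is complementary_slackness -> comp.

comp


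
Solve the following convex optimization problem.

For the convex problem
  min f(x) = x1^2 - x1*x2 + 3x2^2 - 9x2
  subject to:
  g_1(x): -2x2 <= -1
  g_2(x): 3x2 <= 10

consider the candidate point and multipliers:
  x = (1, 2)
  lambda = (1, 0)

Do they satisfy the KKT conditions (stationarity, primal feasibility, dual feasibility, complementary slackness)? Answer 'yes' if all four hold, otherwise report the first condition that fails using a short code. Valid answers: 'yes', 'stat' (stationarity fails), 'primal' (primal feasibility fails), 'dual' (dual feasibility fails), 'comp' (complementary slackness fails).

Gradient of f: grad f(x) = Q x + c = (0, 2)
Constraint values g_i(x) = a_i^T x - b_i:
  g_1((1, 2)) = -3
  g_2((1, 2)) = -4
Stationarity residual: grad f(x) + sum_i lambda_i a_i = (0, 0)
  -> stationarity OK
Primal feasibility (all g_i <= 0): OK
Dual feasibility (all lambda_i >= 0): OK
Complementary slackness (lambda_i * g_i(x) = 0 for all i): FAILS

Verdict: the first failing condition is complementary_slackness -> comp.

comp
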